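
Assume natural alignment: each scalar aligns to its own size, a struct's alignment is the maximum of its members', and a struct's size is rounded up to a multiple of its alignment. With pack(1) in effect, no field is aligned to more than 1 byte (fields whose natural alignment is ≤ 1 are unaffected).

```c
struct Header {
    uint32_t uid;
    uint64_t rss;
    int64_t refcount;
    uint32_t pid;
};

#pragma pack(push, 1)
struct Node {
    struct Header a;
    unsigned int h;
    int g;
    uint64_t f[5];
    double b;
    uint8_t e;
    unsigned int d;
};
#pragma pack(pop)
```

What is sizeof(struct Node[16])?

Header: @0: uid [4B, align 4] → 4; +4 pad (align 8); @8: rss [8B, align 8] → 16; @16: refcount [8B, align 8] → 24; @24: pid [4B, align 4] → 28; +4 tail pad (align 8); size 32, align 8
@0: a [32B, align 1] → 32
@32: h [4B, align 1] → 36
@36: g [4B, align 1] → 40
@40: f [40B, align 1] → 80
@80: b [8B, align 1] → 88
@88: e [1B, align 1] → 89
@89: d [4B, align 1] → 93
size 93, align 1
array of 16: 16 × 93 = 1488

1488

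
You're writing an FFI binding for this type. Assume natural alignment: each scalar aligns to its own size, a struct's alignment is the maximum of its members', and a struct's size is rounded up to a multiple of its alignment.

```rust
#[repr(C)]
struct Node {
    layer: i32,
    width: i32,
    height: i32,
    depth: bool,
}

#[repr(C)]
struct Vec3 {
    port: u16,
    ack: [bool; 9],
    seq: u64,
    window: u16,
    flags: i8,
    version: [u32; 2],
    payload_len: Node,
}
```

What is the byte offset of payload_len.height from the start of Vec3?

44

Node: layer at 0 (size 4, align 4) → ends 4; width at 4 (size 4, align 4) → ends 8; height at 8 (size 4, align 4) → ends 12; depth at 12 (size 1, align 1) → ends 13; tail pad 3 to reach multiple of 4; total 16 bytes, alignment 4
port at 0 (size 2, align 2) → ends 2
ack at 2 (size 9, align 1) → ends 11
pad 5 to align 8 for seq
seq at 16 (size 8, align 8) → ends 24
window at 24 (size 2, align 2) → ends 26
flags at 26 (size 1, align 1) → ends 27
pad 1 to align 4 for version
version at 28 (size 8, align 4) → ends 36
payload_len at 36 (size 16, align 4) → ends 52
within Node: height at 8
36 + 8 = 44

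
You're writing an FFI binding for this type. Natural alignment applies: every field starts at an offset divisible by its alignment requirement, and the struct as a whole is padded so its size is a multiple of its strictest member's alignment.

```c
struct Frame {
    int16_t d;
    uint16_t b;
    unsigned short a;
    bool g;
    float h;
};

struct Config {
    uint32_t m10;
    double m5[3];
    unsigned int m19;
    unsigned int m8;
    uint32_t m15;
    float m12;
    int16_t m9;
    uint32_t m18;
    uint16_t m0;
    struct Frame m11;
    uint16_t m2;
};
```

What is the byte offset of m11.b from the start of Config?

62

Frame: @0: d [2B, align 2] → 2; @2: b [2B, align 2] → 4; @4: a [2B, align 2] → 6; @6: g [1B, align 1] → 7; +1 pad (align 4); @8: h [4B, align 4] → 12; size 12, align 4
@0: m10 [4B, align 4] → 4
+4 pad (align 8)
@8: m5 [24B, align 8] → 32
@32: m19 [4B, align 4] → 36
@36: m8 [4B, align 4] → 40
@40: m15 [4B, align 4] → 44
@44: m12 [4B, align 4] → 48
@48: m9 [2B, align 2] → 50
+2 pad (align 4)
@52: m18 [4B, align 4] → 56
@56: m0 [2B, align 2] → 58
+2 pad (align 4)
@60: m11 [12B, align 4] → 72
within Frame: b at 2
60 + 2 = 62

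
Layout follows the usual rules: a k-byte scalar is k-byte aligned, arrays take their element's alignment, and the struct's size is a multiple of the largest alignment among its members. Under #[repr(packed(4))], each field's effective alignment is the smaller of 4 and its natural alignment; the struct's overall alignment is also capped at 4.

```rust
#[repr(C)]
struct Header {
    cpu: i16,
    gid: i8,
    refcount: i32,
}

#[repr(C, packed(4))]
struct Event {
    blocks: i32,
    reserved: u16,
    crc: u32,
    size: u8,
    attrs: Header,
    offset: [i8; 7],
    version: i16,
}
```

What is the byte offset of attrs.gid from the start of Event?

Header: @0: cpu [2B, align 2] → 2; @2: gid [1B, align 1] → 3; +1 pad (align 4); @4: refcount [4B, align 4] → 8; size 8, align 4
@0: blocks [4B, align 4] → 4
@4: reserved [2B, align 2] → 6
+2 pad (align 4)
@8: crc [4B, align 4] → 12
@12: size [1B, align 1] → 13
+3 pad (align 4)
@16: attrs [8B, align 4] → 24
within Header: gid at 2
16 + 2 = 18

18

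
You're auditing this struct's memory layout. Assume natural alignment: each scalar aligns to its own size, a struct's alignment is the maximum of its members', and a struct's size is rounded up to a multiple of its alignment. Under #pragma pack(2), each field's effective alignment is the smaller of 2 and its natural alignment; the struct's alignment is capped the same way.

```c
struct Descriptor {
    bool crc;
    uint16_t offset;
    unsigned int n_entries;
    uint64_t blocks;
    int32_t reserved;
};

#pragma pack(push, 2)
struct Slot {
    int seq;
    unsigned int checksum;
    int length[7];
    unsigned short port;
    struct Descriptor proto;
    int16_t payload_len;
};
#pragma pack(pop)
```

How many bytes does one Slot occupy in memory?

Descriptor: 0..1  crc  (1B, 1-aligned); 1..2  -- padding (1B); 2..4  offset  (2B, 2-aligned); 4..8  n_entries  (4B, 4-aligned); 8..16  blocks  (8B, 8-aligned); 16..20  reserved  (4B, 4-aligned); 20..24  -- tail padding (4B); sizeof = 24, alignof = 8
0..4  seq  (4B, 2-aligned)
4..8  checksum  (4B, 2-aligned)
8..36  length  (28B, 2-aligned)
36..38  port  (2B, 2-aligned)
38..62  proto  (24B, 2-aligned)
62..64  payload_len  (2B, 2-aligned)
sizeof = 64, alignof = 2

64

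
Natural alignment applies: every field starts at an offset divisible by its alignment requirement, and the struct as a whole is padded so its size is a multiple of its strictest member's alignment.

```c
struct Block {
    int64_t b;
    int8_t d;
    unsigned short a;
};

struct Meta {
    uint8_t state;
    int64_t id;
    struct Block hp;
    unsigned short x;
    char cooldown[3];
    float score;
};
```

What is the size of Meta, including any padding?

Block: @0: b [8B, align 8] → 8; @8: d [1B, align 1] → 9; +1 pad (align 2); @10: a [2B, align 2] → 12; +4 tail pad (align 8); size 16, align 8
@0: state [1B, align 1] → 1
+7 pad (align 8)
@8: id [8B, align 8] → 16
@16: hp [16B, align 8] → 32
@32: x [2B, align 2] → 34
@34: cooldown [3B, align 1] → 37
+3 pad (align 4)
@40: score [4B, align 4] → 44
+4 tail pad (align 8)
size 48, align 8

48 bytes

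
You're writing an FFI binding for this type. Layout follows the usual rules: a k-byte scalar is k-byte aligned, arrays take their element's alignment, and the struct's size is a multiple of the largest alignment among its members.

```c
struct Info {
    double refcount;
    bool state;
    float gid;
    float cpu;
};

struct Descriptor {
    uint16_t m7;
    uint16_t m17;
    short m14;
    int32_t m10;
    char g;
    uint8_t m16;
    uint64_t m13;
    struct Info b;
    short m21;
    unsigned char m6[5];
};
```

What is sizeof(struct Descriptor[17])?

952

Info: @0: refcount [8B, align 8] → 8; @8: state [1B, align 1] → 9; +3 pad (align 4); @12: gid [4B, align 4] → 16; @16: cpu [4B, align 4] → 20; +4 tail pad (align 8); size 24, align 8
@0: m7 [2B, align 2] → 2
@2: m17 [2B, align 2] → 4
@4: m14 [2B, align 2] → 6
+2 pad (align 4)
@8: m10 [4B, align 4] → 12
@12: g [1B, align 1] → 13
@13: m16 [1B, align 1] → 14
+2 pad (align 8)
@16: m13 [8B, align 8] → 24
@24: b [24B, align 8] → 48
@48: m21 [2B, align 2] → 50
@50: m6 [5B, align 1] → 55
+1 tail pad (align 8)
size 56, align 8
array of 17: 17 × 56 = 952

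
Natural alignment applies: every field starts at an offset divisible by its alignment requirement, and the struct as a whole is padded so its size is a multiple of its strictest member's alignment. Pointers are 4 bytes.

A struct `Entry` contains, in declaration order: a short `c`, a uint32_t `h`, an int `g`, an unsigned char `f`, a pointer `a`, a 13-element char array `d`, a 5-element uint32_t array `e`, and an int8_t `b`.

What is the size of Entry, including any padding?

60

c at 0 (size 2, align 2) → ends 2
pad 2 to align 4 for h
h at 4 (size 4, align 4) → ends 8
g at 8 (size 4, align 4) → ends 12
f at 12 (size 1, align 1) → ends 13
pad 3 to align 4 for a
a at 16 (size 4, align 4) → ends 20
d at 20 (size 13, align 1) → ends 33
pad 3 to align 4 for e
e at 36 (size 20, align 4) → ends 56
b at 56 (size 1, align 1) → ends 57
tail pad 3 to reach multiple of 4
total 60 bytes, alignment 4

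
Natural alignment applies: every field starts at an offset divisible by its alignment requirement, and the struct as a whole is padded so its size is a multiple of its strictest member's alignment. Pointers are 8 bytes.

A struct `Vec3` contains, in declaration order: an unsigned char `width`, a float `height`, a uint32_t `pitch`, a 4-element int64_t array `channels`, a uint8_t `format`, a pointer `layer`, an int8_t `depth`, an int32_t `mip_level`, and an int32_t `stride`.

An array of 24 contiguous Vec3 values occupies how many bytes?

1920

@0: width [1B, align 1] → 1
+3 pad (align 4)
@4: height [4B, align 4] → 8
@8: pitch [4B, align 4] → 12
+4 pad (align 8)
@16: channels [32B, align 8] → 48
@48: format [1B, align 1] → 49
+7 pad (align 8)
@56: layer [8B, align 8] → 64
@64: depth [1B, align 1] → 65
+3 pad (align 4)
@68: mip_level [4B, align 4] → 72
@72: stride [4B, align 4] → 76
+4 tail pad (align 8)
size 80, align 8
array of 24: 24 × 80 = 1920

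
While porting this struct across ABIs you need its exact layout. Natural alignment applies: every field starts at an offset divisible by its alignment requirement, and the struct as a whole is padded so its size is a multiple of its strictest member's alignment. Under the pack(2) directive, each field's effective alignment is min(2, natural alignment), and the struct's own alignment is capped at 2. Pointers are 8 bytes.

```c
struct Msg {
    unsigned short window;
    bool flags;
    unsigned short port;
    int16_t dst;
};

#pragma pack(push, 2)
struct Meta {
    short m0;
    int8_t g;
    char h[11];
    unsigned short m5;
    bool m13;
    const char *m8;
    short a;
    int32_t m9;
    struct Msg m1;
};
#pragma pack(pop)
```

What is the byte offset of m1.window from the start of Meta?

Msg: @0: window [2B, align 2] → 2; @2: flags [1B, align 1] → 3; +1 pad (align 2); @4: port [2B, align 2] → 6; @6: dst [2B, align 2] → 8; size 8, align 2
@0: m0 [2B, align 2] → 2
@2: g [1B, align 1] → 3
@3: h [11B, align 1] → 14
@14: m5 [2B, align 2] → 16
@16: m13 [1B, align 1] → 17
+1 pad (align 2)
@18: m8 [8B, align 2] → 26
@26: a [2B, align 2] → 28
@28: m9 [4B, align 2] → 32
@32: m1 [8B, align 2] → 40
within Msg: window at 0
32 + 0 = 32

32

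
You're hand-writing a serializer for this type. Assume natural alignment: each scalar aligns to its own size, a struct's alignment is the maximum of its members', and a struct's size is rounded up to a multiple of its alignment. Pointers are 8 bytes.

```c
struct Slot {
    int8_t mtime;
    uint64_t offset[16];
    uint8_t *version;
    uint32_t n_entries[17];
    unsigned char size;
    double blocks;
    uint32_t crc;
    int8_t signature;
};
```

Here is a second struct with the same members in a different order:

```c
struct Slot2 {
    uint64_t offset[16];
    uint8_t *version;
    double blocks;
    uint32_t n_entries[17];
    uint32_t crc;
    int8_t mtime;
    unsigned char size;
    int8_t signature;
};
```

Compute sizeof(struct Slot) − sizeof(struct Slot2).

0..1  mtime  (1B, 1-aligned)
1..8  -- padding (7B)
8..136  offset  (128B, 8-aligned)
136..144  version  (8B, 8-aligned)
144..212  n_entries  (68B, 4-aligned)
212..213  size  (1B, 1-aligned)
213..216  -- padding (3B)
216..224  blocks  (8B, 8-aligned)
224..228  crc  (4B, 4-aligned)
228..229  signature  (1B, 1-aligned)
229..232  -- tail padding (3B)
sizeof = 232, alignof = 8
— Slot2 —
0..128  offset  (128B, 8-aligned)
128..136  version  (8B, 8-aligned)
136..144  blocks  (8B, 8-aligned)
144..212  n_entries  (68B, 4-aligned)
212..216  crc  (4B, 4-aligned)
216..217  mtime  (1B, 1-aligned)
217..218  size  (1B, 1-aligned)
218..219  signature  (1B, 1-aligned)
219..224  -- tail padding (5B)
sizeof = 224, alignof = 8
232 − 224 = 8

8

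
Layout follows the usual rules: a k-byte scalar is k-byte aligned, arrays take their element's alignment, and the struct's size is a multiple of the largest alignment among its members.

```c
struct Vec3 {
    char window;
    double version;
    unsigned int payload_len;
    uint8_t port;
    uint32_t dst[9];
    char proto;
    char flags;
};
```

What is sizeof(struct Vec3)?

window at 0 (size 1, align 1) → ends 1
pad 7 to align 8 for version
version at 8 (size 8, align 8) → ends 16
payload_len at 16 (size 4, align 4) → ends 20
port at 20 (size 1, align 1) → ends 21
pad 3 to align 4 for dst
dst at 24 (size 36, align 4) → ends 60
proto at 60 (size 1, align 1) → ends 61
flags at 61 (size 1, align 1) → ends 62
tail pad 2 to reach multiple of 8
total 64 bytes, alignment 8

64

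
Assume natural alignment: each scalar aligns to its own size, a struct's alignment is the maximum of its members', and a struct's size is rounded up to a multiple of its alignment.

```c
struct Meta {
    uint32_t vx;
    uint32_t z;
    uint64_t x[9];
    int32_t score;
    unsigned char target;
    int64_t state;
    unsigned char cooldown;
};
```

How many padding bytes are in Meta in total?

@0: vx [4B, align 4] → 4
@4: z [4B, align 4] → 8
@8: x [72B, align 8] → 80
@80: score [4B, align 4] → 84
@84: target [1B, align 1] → 85
+3 pad (align 8)
@88: state [8B, align 8] → 96
@96: cooldown [1B, align 1] → 97
+7 tail pad (align 8)
size 104, align 8
data bytes 94, size 104 → padding 10

10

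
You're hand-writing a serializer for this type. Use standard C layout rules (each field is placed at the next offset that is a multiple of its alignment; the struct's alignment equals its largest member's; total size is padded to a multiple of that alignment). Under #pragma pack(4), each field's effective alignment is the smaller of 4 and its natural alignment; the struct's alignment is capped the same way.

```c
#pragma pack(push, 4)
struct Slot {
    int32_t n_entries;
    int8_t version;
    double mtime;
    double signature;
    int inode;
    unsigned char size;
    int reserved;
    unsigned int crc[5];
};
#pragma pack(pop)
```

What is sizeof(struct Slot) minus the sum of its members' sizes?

6

n_entries at 0 (size 4, align 4) → ends 4
version at 4 (size 1, align 1) → ends 5
pad 3 to align 4 for mtime
mtime at 8 (size 8, align 4) → ends 16
signature at 16 (size 8, align 4) → ends 24
inode at 24 (size 4, align 4) → ends 28
size at 28 (size 1, align 1) → ends 29
pad 3 to align 4 for reserved
reserved at 32 (size 4, align 4) → ends 36
crc at 36 (size 20, align 4) → ends 56
total 56 bytes, alignment 4
data bytes 50, size 56 → padding 6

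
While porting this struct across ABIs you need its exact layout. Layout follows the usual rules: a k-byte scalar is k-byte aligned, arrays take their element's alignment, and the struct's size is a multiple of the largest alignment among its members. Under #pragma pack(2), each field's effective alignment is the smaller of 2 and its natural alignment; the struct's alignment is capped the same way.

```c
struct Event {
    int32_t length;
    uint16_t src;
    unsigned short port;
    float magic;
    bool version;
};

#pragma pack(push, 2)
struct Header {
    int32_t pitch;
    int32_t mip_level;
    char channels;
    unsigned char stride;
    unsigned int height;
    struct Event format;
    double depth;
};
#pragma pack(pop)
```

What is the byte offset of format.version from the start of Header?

26

Event: 0..4  length  (4B, 4-aligned); 4..6  src  (2B, 2-aligned); 6..8  port  (2B, 2-aligned); 8..12  magic  (4B, 4-aligned); 12..13  version  (1B, 1-aligned); 13..16  -- tail padding (3B); sizeof = 16, alignof = 4
0..4  pitch  (4B, 2-aligned)
4..8  mip_level  (4B, 2-aligned)
8..9  channels  (1B, 1-aligned)
9..10  stride  (1B, 1-aligned)
10..14  height  (4B, 2-aligned)
14..30  format  (16B, 2-aligned)
within Event: version at 12
14 + 12 = 26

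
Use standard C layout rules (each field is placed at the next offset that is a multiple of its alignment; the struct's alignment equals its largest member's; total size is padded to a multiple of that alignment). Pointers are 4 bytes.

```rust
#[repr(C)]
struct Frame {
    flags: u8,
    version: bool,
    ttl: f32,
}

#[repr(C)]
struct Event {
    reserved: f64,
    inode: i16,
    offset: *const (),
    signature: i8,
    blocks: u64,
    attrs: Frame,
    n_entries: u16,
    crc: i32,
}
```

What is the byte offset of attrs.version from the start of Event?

Frame: 0..1  flags  (1B, 1-aligned); 1..2  version  (1B, 1-aligned); 2..4  -- padding (2B); 4..8  ttl  (4B, 4-aligned); sizeof = 8, alignof = 4
0..8  reserved  (8B, 8-aligned)
8..10  inode  (2B, 2-aligned)
10..12  -- padding (2B)
12..16  offset  (4B, 4-aligned)
16..17  signature  (1B, 1-aligned)
17..24  -- padding (7B)
24..32  blocks  (8B, 8-aligned)
32..40  attrs  (8B, 4-aligned)
within Frame: version at 1
32 + 1 = 33

33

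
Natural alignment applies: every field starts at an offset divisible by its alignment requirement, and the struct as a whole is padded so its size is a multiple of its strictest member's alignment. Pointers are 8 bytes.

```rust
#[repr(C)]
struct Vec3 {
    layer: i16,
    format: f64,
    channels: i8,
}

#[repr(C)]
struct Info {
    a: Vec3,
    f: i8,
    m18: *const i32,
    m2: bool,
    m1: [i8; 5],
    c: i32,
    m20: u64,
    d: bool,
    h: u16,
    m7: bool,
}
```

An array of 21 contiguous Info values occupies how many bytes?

Vec3: 0..2  layer  (2B, 2-aligned); 2..8  -- padding (6B); 8..16  format  (8B, 8-aligned); 16..17  channels  (1B, 1-aligned); 17..24  -- tail padding (7B); sizeof = 24, alignof = 8
0..24  a  (24B, 8-aligned)
24..25  f  (1B, 1-aligned)
25..32  -- padding (7B)
32..40  m18  (8B, 8-aligned)
40..41  m2  (1B, 1-aligned)
41..46  m1  (5B, 1-aligned)
46..48  -- padding (2B)
48..52  c  (4B, 4-aligned)
52..56  -- padding (4B)
56..64  m20  (8B, 8-aligned)
64..65  d  (1B, 1-aligned)
65..66  -- padding (1B)
66..68  h  (2B, 2-aligned)
68..69  m7  (1B, 1-aligned)
69..72  -- tail padding (3B)
sizeof = 72, alignof = 8
array of 21: 21 × 72 = 1512

1512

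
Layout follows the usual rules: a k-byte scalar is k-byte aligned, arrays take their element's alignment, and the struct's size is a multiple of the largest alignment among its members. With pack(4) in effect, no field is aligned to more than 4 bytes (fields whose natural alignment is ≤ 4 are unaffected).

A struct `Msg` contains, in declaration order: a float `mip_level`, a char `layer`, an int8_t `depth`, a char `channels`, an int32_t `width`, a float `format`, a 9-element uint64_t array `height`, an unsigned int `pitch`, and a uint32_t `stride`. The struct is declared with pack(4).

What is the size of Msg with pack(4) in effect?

96

mip_level at 0 (size 4, align 4) → ends 4
layer at 4 (size 1, align 1) → ends 5
depth at 5 (size 1, align 1) → ends 6
channels at 6 (size 1, align 1) → ends 7
pad 1 to align 4 for width
width at 8 (size 4, align 4) → ends 12
format at 12 (size 4, align 4) → ends 16
height at 16 (size 72, align 4) → ends 88
pitch at 88 (size 4, align 4) → ends 92
stride at 92 (size 4, align 4) → ends 96
total 96 bytes, alignment 4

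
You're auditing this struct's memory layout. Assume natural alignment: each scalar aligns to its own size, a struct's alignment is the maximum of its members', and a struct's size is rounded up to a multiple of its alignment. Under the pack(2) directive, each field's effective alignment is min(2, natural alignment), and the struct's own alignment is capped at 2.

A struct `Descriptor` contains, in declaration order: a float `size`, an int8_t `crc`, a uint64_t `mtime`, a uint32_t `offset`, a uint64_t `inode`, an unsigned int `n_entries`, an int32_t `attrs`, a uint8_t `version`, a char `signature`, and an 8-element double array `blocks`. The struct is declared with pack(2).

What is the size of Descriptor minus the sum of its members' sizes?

1

@0: size [4B, align 2] → 4
@4: crc [1B, align 1] → 5
+1 pad (align 2)
@6: mtime [8B, align 2] → 14
@14: offset [4B, align 2] → 18
@18: inode [8B, align 2] → 26
@26: n_entries [4B, align 2] → 30
@30: attrs [4B, align 2] → 34
@34: version [1B, align 1] → 35
@35: signature [1B, align 1] → 36
@36: blocks [64B, align 2] → 100
size 100, align 2
data bytes 99, size 100 → padding 1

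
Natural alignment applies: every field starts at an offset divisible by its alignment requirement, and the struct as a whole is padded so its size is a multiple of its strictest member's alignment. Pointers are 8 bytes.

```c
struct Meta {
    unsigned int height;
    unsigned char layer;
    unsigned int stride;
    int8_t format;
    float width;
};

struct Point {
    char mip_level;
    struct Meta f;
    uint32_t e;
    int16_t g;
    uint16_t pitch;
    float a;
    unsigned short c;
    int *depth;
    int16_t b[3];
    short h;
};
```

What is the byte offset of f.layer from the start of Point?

Meta: 0..4  height  (4B, 4-aligned); 4..5  layer  (1B, 1-aligned); 5..8  -- padding (3B); 8..12  stride  (4B, 4-aligned); 12..13  format  (1B, 1-aligned); 13..16  -- padding (3B); 16..20  width  (4B, 4-aligned); sizeof = 20, alignof = 4
0..1  mip_level  (1B, 1-aligned)
1..4  -- padding (3B)
4..24  f  (20B, 4-aligned)
within Meta: layer at 4
4 + 4 = 8

8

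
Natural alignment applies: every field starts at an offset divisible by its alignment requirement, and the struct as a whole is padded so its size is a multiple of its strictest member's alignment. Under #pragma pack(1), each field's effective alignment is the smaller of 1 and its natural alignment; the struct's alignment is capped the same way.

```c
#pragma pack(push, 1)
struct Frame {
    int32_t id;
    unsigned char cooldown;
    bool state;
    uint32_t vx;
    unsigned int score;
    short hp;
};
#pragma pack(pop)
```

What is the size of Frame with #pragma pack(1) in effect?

id at 0 (size 4, align 1) → ends 4
cooldown at 4 (size 1, align 1) → ends 5
state at 5 (size 1, align 1) → ends 6
vx at 6 (size 4, align 1) → ends 10
score at 10 (size 4, align 1) → ends 14
hp at 14 (size 2, align 1) → ends 16
total 16 bytes, alignment 1

16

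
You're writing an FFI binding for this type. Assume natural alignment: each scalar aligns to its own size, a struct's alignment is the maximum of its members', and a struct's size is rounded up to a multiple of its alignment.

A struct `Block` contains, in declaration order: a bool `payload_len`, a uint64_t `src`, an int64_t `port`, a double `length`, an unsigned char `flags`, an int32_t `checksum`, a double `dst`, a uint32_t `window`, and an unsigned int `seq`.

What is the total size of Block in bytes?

56

@0: payload_len [1B, align 1] → 1
+7 pad (align 8)
@8: src [8B, align 8] → 16
@16: port [8B, align 8] → 24
@24: length [8B, align 8] → 32
@32: flags [1B, align 1] → 33
+3 pad (align 4)
@36: checksum [4B, align 4] → 40
@40: dst [8B, align 8] → 48
@48: window [4B, align 4] → 52
@52: seq [4B, align 4] → 56
size 56, align 8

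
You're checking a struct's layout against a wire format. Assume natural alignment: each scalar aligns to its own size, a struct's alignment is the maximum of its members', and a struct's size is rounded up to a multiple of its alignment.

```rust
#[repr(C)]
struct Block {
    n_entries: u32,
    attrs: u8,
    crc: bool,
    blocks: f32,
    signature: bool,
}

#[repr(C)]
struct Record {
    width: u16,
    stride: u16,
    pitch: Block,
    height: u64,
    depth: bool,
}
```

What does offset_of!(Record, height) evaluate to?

Block: n_entries at 0 (size 4, align 4) → ends 4; attrs at 4 (size 1, align 1) → ends 5; crc at 5 (size 1, align 1) → ends 6; pad 2 to align 4 for blocks; blocks at 8 (size 4, align 4) → ends 12; signature at 12 (size 1, align 1) → ends 13; tail pad 3 to reach multiple of 4; total 16 bytes, alignment 4
width at 0 (size 2, align 2) → ends 2
stride at 2 (size 2, align 2) → ends 4
pitch at 4 (size 16, align 4) → ends 20
pad 4 to align 8 for height
height at 24 (size 8, align 8) → ends 32

24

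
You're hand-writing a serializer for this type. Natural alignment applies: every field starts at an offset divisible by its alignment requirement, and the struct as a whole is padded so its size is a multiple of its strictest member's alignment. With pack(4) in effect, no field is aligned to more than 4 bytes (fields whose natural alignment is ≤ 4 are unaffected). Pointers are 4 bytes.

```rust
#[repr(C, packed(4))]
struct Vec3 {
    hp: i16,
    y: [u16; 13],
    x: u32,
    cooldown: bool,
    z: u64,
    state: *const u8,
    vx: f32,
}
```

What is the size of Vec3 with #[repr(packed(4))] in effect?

52

0..2  hp  (2B, 2-aligned)
2..28  y  (26B, 2-aligned)
28..32  x  (4B, 4-aligned)
32..33  cooldown  (1B, 1-aligned)
33..36  -- padding (3B)
36..44  z  (8B, 4-aligned)
44..48  state  (4B, 4-aligned)
48..52  vx  (4B, 4-aligned)
sizeof = 52, alignof = 4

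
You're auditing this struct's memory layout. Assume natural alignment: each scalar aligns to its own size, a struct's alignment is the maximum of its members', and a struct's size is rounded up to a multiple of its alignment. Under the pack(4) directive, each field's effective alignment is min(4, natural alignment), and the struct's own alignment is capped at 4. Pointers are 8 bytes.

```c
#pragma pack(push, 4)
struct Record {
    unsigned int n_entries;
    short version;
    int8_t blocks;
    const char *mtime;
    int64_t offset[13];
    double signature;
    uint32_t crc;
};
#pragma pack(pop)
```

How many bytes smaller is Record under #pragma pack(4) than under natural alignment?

natural layout:
  n_entries at 0 (size 4, align 4) → ends 4
  version at 4 (size 2, align 2) → ends 6
  blocks at 6 (size 1, align 1) → ends 7
  pad 1 to align 8 for mtime
  mtime at 8 (size 8, align 8) → ends 16
  offset at 16 (size 104, align 8) → ends 120
  signature at 120 (size 8, align 8) → ends 128
  crc at 128 (size 4, align 4) → ends 132
  tail pad 4 to reach multiple of 8
  total 136 bytes, alignment 8
packed(4) layout:
  n_entries at 0 (size 4, align 4) → ends 4
  version at 4 (size 2, align 2) → ends 6
  blocks at 6 (size 1, align 1) → ends 7
  pad 1 to align 4 for mtime
  mtime at 8 (size 8, align 4) → ends 16
  offset at 16 (size 104, align 4) → ends 120
  signature at 120 (size 8, align 4) → ends 128
  crc at 128 (size 4, align 4) → ends 132
  total 132 bytes, alignment 4
136 − 132 = 4

4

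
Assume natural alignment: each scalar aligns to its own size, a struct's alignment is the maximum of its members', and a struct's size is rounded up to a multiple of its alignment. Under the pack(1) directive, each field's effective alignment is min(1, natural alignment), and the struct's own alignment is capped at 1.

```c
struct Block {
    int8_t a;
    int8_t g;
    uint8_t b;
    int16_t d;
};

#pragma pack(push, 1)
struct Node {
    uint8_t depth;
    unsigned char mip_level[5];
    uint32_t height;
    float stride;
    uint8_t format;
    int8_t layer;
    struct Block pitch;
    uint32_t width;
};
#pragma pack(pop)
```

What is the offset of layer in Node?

15

Block: a at 0 (size 1, align 1) → ends 1; g at 1 (size 1, align 1) → ends 2; b at 2 (size 1, align 1) → ends 3; pad 1 to align 2 for d; d at 4 (size 2, align 2) → ends 6; total 6 bytes, alignment 2
depth at 0 (size 1, align 1) → ends 1
mip_level at 1 (size 5, align 1) → ends 6
height at 6 (size 4, align 1) → ends 10
stride at 10 (size 4, align 1) → ends 14
format at 14 (size 1, align 1) → ends 15
layer at 15 (size 1, align 1) → ends 16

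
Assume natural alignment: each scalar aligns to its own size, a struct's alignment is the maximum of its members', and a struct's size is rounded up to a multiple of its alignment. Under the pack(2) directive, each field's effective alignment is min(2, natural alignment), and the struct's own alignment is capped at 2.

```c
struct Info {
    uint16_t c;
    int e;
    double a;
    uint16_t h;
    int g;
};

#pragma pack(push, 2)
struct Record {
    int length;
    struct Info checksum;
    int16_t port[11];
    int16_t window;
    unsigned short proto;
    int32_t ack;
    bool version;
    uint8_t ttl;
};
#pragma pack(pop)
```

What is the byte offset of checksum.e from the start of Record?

Info: @0: c [2B, align 2] → 2; +2 pad (align 4); @4: e [4B, align 4] → 8; @8: a [8B, align 8] → 16; @16: h [2B, align 2] → 18; +2 pad (align 4); @20: g [4B, align 4] → 24; size 24, align 8
@0: length [4B, align 2] → 4
@4: checksum [24B, align 2] → 28
within Info: e at 4
4 + 4 = 8

8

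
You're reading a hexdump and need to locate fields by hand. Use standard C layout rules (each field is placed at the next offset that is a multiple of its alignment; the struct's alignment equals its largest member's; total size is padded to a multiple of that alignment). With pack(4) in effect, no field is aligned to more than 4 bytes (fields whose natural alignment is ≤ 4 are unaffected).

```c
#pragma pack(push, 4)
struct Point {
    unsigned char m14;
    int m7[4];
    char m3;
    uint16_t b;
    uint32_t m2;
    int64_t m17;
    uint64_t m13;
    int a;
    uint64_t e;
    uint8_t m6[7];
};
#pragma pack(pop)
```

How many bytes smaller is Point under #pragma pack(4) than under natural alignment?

natural layout:
  m14 at 0 (size 1, align 1) → ends 1
  pad 3 to align 4 for m7
  m7 at 4 (size 16, align 4) → ends 20
  m3 at 20 (size 1, align 1) → ends 21
  pad 1 to align 2 for b
  b at 22 (size 2, align 2) → ends 24
  m2 at 24 (size 4, align 4) → ends 28
  pad 4 to align 8 for m17
  m17 at 32 (size 8, align 8) → ends 40
  m13 at 40 (size 8, align 8) → ends 48
  a at 48 (size 4, align 4) → ends 52
  pad 4 to align 8 for e
  e at 56 (size 8, align 8) → ends 64
  m6 at 64 (size 7, align 1) → ends 71
  tail pad 1 to reach multiple of 8
  total 72 bytes, alignment 8
packed(4) layout:
  m14 at 0 (size 1, align 1) → ends 1
  pad 3 to align 4 for m7
  m7 at 4 (size 16, align 4) → ends 20
  m3 at 20 (size 1, align 1) → ends 21
  pad 1 to align 2 for b
  b at 22 (size 2, align 2) → ends 24
  m2 at 24 (size 4, align 4) → ends 28
  m17 at 28 (size 8, align 4) → ends 36
  m13 at 36 (size 8, align 4) → ends 44
  a at 44 (size 4, align 4) → ends 48
  e at 48 (size 8, align 4) → ends 56
  m6 at 56 (size 7, align 1) → ends 63
  tail pad 1 to reach multiple of 4
  total 64 bytes, alignment 4
72 − 64 = 8

8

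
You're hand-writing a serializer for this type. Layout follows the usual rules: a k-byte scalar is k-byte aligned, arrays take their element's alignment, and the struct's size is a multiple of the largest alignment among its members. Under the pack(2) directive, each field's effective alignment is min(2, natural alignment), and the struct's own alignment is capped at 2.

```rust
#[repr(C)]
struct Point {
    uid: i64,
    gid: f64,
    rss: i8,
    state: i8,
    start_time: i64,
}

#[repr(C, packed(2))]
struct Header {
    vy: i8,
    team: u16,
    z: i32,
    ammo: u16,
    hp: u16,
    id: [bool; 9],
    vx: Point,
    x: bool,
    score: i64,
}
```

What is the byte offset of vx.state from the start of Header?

39

Point: uid at 0 (size 8, align 8) → ends 8; gid at 8 (size 8, align 8) → ends 16; rss at 16 (size 1, align 1) → ends 17; state at 17 (size 1, align 1) → ends 18; pad 6 to align 8 for start_time; start_time at 24 (size 8, align 8) → ends 32; total 32 bytes, alignment 8
vy at 0 (size 1, align 1) → ends 1
pad 1 to align 2 for team
team at 2 (size 2, align 2) → ends 4
z at 4 (size 4, align 2) → ends 8
ammo at 8 (size 2, align 2) → ends 10
hp at 10 (size 2, align 2) → ends 12
id at 12 (size 9, align 1) → ends 21
pad 1 to align 2 for vx
vx at 22 (size 32, align 2) → ends 54
within Point: state at 17
22 + 17 = 39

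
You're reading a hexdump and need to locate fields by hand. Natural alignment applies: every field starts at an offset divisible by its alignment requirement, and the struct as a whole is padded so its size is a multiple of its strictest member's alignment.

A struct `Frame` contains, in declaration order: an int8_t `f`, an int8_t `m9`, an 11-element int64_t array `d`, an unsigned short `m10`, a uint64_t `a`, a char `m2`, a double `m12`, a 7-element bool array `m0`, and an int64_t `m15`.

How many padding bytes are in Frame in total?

20

f at 0 (size 1, align 1) → ends 1
m9 at 1 (size 1, align 1) → ends 2
pad 6 to align 8 for d
d at 8 (size 88, align 8) → ends 96
m10 at 96 (size 2, align 2) → ends 98
pad 6 to align 8 for a
a at 104 (size 8, align 8) → ends 112
m2 at 112 (size 1, align 1) → ends 113
pad 7 to align 8 for m12
m12 at 120 (size 8, align 8) → ends 128
m0 at 128 (size 7, align 1) → ends 135
pad 1 to align 8 for m15
m15 at 136 (size 8, align 8) → ends 144
total 144 bytes, alignment 8
data bytes 124, size 144 → padding 20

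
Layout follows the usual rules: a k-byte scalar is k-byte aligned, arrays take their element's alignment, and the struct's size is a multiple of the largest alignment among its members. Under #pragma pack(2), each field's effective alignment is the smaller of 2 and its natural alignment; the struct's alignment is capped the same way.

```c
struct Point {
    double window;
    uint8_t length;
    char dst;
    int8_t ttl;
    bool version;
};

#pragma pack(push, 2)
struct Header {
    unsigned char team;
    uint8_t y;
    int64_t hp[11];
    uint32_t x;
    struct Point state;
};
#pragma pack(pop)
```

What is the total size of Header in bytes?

110 bytes

Point: 0..8  window  (8B, 8-aligned); 8..9  length  (1B, 1-aligned); 9..10  dst  (1B, 1-aligned); 10..11  ttl  (1B, 1-aligned); 11..12  version  (1B, 1-aligned); 12..16  -- tail padding (4B); sizeof = 16, alignof = 8
0..1  team  (1B, 1-aligned)
1..2  y  (1B, 1-aligned)
2..90  hp  (88B, 2-aligned)
90..94  x  (4B, 2-aligned)
94..110  state  (16B, 2-aligned)
sizeof = 110, alignof = 2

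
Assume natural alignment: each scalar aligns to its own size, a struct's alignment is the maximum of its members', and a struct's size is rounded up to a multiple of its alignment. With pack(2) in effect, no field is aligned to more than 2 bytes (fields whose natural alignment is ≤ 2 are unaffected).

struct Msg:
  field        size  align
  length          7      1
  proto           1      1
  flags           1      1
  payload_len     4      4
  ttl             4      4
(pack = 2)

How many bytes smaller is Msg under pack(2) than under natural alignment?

natural layout:
  length at 0 (size 7, align 1) → ends 7
  proto at 7 (size 1, align 1) → ends 8
  flags at 8 (size 1, align 1) → ends 9
  pad 3 to align 4 for payload_len
  payload_len at 12 (size 4, align 4) → ends 16
  ttl at 16 (size 4, align 4) → ends 20
  total 20 bytes, alignment 4
packed(2) layout:
  length at 0 (size 7, align 1) → ends 7
  proto at 7 (size 1, align 1) → ends 8
  flags at 8 (size 1, align 1) → ends 9
  pad 1 to align 2 for payload_len
  payload_len at 10 (size 4, align 2) → ends 14
  ttl at 14 (size 4, align 2) → ends 18
  total 18 bytes, alignment 2
20 − 18 = 2

2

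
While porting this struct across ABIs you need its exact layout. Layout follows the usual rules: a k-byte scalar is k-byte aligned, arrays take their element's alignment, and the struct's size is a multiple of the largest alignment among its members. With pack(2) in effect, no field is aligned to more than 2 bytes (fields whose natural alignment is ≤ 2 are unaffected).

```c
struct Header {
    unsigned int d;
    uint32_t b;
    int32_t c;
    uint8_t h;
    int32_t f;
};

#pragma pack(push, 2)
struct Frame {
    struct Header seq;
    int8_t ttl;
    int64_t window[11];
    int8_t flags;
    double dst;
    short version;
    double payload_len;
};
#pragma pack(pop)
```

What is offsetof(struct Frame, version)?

120

Header: @0: d [4B, align 4] → 4; @4: b [4B, align 4] → 8; @8: c [4B, align 4] → 12; @12: h [1B, align 1] → 13; +3 pad (align 4); @16: f [4B, align 4] → 20; size 20, align 4
@0: seq [20B, align 2] → 20
@20: ttl [1B, align 1] → 21
+1 pad (align 2)
@22: window [88B, align 2] → 110
@110: flags [1B, align 1] → 111
+1 pad (align 2)
@112: dst [8B, align 2] → 120
@120: version [2B, align 2] → 122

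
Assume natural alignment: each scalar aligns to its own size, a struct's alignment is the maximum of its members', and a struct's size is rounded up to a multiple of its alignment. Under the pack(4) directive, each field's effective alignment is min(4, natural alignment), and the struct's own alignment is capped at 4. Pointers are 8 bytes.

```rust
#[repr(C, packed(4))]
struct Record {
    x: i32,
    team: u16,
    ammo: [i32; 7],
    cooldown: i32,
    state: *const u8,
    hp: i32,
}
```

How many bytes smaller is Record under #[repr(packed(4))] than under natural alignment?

natural layout:
  0..4  x  (4B, 4-aligned)
  4..6  team  (2B, 2-aligned)
  6..8  -- padding (2B)
  8..36  ammo  (28B, 4-aligned)
  36..40  cooldown  (4B, 4-aligned)
  40..48  state  (8B, 8-aligned)
  48..52  hp  (4B, 4-aligned)
  52..56  -- tail padding (4B)
  sizeof = 56, alignof = 8
packed(4) layout:
  0..4  x  (4B, 4-aligned)
  4..6  team  (2B, 2-aligned)
  6..8  -- padding (2B)
  8..36  ammo  (28B, 4-aligned)
  36..40  cooldown  (4B, 4-aligned)
  40..48  state  (8B, 4-aligned)
  48..52  hp  (4B, 4-aligned)
  sizeof = 52, alignof = 4
56 − 52 = 4

4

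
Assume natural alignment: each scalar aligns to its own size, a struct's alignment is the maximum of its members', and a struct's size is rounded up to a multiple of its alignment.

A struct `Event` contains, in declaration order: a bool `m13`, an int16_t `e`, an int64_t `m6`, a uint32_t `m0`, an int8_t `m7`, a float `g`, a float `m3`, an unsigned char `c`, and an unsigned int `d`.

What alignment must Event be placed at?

8

member alignments: m13=1, e=2, m6=8, m0=4, m7=1, g=4, m3=4, c=1, d=4
max = 8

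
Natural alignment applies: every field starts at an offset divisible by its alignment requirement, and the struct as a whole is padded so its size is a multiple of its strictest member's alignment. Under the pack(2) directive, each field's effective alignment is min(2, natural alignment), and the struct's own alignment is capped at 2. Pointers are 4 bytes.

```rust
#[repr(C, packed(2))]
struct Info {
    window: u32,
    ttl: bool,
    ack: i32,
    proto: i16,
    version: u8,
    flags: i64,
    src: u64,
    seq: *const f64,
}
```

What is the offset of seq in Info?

30

0..4  window  (4B, 2-aligned)
4..5  ttl  (1B, 1-aligned)
5..6  -- padding (1B)
6..10  ack  (4B, 2-aligned)
10..12  proto  (2B, 2-aligned)
12..13  version  (1B, 1-aligned)
13..14  -- padding (1B)
14..22  flags  (8B, 2-aligned)
22..30  src  (8B, 2-aligned)
30..34  seq  (4B, 2-aligned)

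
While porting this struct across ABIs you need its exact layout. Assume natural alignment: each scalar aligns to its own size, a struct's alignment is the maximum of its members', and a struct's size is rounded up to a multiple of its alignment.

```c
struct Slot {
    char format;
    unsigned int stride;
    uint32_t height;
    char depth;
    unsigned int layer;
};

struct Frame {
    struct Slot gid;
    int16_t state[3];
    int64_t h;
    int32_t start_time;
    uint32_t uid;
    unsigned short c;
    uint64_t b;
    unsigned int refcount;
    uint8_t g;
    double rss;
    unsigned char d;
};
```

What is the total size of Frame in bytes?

88 bytes

Slot: format at 0 (size 1, align 1) → ends 1; pad 3 to align 4 for stride; stride at 4 (size 4, align 4) → ends 8; height at 8 (size 4, align 4) → ends 12; depth at 12 (size 1, align 1) → ends 13; pad 3 to align 4 for layer; layer at 16 (size 4, align 4) → ends 20; total 20 bytes, alignment 4
gid at 0 (size 20, align 4) → ends 20
state at 20 (size 6, align 2) → ends 26
pad 6 to align 8 for h
h at 32 (size 8, align 8) → ends 40
start_time at 40 (size 4, align 4) → ends 44
uid at 44 (size 4, align 4) → ends 48
c at 48 (size 2, align 2) → ends 50
pad 6 to align 8 for b
b at 56 (size 8, align 8) → ends 64
refcount at 64 (size 4, align 4) → ends 68
g at 68 (size 1, align 1) → ends 69
pad 3 to align 8 for rss
rss at 72 (size 8, align 8) → ends 80
d at 80 (size 1, align 1) → ends 81
tail pad 7 to reach multiple of 8
total 88 bytes, alignment 8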